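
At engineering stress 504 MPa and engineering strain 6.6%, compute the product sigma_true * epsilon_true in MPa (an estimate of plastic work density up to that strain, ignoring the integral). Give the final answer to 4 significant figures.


sigma_true = sigma_eng * (1 + epsilon_eng)
sigma_true = 504 * (1 + 0.066) = 537.264 MPa
epsilon_true = ln(1 + epsilon_eng)
epsilon_true = ln(1 + 0.066) = 0.0639133
sigma_true * epsilon_true = 537.264 * 0.0639133 = 34.34 MPa


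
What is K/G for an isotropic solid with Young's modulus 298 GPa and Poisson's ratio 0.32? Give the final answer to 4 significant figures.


G = E / (2*(1+nu))
G = 298 / (2*(1+0.32)) = 112.879 GPa
K = E / (3*(1-2*nu))
K = 298 / (3*(1-2*0.32)) = 275.926 GPa
K/G = 275.926 / 112.879 = 2.444


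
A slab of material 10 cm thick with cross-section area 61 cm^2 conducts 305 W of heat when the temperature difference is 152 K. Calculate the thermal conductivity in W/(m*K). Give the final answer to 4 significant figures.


k = Q*L / (A*dT)
L = 0.1 m, A = 6.1e-03 m^2
k = 305 * 0.1 / (6.1e-03 * 152)
k = 32.89 W/(m*K)


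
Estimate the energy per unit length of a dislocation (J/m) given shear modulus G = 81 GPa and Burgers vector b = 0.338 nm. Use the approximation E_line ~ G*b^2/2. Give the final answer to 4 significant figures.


E = G*b^2/2
b = 0.338 nm = 3.38e-10 m
G = 81 GPa = 8.1e+10 Pa
E = 0.5 * 8.1e+10 * (3.38e-10)^2
E = 4.627e-09 J/m


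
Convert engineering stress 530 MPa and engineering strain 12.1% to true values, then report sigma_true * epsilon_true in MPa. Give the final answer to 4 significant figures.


sigma_true = sigma_eng * (1 + epsilon_eng)
sigma_true = 530 * (1 + 0.121) = 594.13 MPa
epsilon_true = ln(1 + epsilon_eng)
epsilon_true = ln(1 + 0.121) = 0.114221
sigma_true * epsilon_true = 594.13 * 0.114221 = 67.86 MPa


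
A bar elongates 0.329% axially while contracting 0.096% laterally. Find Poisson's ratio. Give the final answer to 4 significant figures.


nu = -epsilon_lat / epsilon_axial
Lateral strain is contraction (negative), so using magnitudes:
nu = 0.096 / 0.329
nu = 0.2918


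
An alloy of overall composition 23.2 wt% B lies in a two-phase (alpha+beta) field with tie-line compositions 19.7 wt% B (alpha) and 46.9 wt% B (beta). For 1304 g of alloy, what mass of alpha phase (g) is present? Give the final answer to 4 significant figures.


f_alpha = (C_beta - C0) / (C_beta - C_alpha)
f_alpha = (46.9 - 23.2) / (46.9 - 19.7) = 0.871324
m_alpha = f_alpha * m_total = 0.871324 * 1304 = 1136 g


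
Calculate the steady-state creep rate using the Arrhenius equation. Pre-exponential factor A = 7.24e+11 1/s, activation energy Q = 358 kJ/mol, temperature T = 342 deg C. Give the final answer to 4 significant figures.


rate = A * exp(-Q / (R*T))
T = 342 + 273.15 = 615.15 K
rate = 7.24e+11 * exp(-358e3 / (8.314 * 615.15))
rate = 2.881e-19 1/s


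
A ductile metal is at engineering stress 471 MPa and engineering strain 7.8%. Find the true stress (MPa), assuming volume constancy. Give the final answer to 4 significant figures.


sigma_true = sigma_eng * (1 + epsilon_eng)
sigma_true = 471 * (1 + 0.078)
sigma_true = 507.7 MPa


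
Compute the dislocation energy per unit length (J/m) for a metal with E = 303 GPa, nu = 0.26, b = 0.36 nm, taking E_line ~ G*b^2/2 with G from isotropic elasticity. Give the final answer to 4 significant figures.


Step 1: G = E / (2*(1+nu))
G = 303 / (2*(1+0.26)) = 120.238 GPa = 1.20238e+11 Pa
Step 2: E_line = G*b^2/2
b = 0.36 nm = 3.6e-10 m
E_line = 0.5 * 1.20238e+11 * (3.6e-10)^2 = 7.791e-09 J/m


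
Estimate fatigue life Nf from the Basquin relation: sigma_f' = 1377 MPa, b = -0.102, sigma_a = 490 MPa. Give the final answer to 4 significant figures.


sigma_a = sigma_f' * (2*Nf)^b
2*Nf = (sigma_a / sigma_f')^(1/b)
2*Nf = (490 / 1377)^(1/-0.102)
2*Nf = 25083.7
Nf = 12540 cycles


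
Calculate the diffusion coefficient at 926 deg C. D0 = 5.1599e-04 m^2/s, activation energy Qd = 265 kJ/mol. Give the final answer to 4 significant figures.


D = D0 * exp(-Qd / (R*T))
T = 1199.15 K
D = 5.1599e-04 * exp(-265e3 / (8.314 * 1199.15))
D = 1.475e-15 m^2/s


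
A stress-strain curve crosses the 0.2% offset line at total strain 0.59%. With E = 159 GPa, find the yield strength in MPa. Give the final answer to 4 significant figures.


Offset strain = 0.002
Elastic strain at yield = total_strain - offset = 5.9e-03 - 0.002 = 3.9e-03
sigma_y = E * elastic_strain = 159000 * 3.9e-03
sigma_y = 620.1 MPa


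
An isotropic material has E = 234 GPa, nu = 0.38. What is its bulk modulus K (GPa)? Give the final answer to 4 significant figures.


K = E / (3*(1-2*nu))
K = 234 / (3*(1-2*0.38))
K = 325 GPa


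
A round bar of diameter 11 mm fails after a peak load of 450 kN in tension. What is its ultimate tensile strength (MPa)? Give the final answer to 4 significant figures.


A0 = pi*(d/2)^2 = pi*(11/2)^2 = 95.0332 mm^2
UTS = F_max / A0 = 450*1000 / 95.0332
UTS = 4735 MPa


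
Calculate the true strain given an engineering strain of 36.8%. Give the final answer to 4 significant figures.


epsilon_true = ln(1 + epsilon_eng)
epsilon_true = ln(1 + 0.368)
epsilon_true = 0.3133


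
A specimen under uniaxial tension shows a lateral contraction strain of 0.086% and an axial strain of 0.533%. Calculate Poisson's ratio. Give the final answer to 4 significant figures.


nu = -epsilon_lat / epsilon_axial
Lateral strain is contraction (negative), so using magnitudes:
nu = 0.086 / 0.533
nu = 0.1614


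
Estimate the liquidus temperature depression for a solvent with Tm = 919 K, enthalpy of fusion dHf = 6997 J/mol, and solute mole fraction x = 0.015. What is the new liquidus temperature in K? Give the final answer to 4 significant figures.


dT = R*Tm^2*x / dHf
dT = 8.314 * 919^2 * 0.015 / 6997
dT = 15.0529 K
T_new = 919 - 15.0529 = 903.9 K


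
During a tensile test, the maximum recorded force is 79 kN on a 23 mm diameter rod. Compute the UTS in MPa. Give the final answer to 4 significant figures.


A0 = pi*(d/2)^2 = pi*(23/2)^2 = 415.476 mm^2
UTS = F_max / A0 = 79*1000 / 415.476
UTS = 190.1 MPa


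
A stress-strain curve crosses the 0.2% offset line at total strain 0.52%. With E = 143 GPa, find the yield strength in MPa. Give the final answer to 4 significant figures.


Offset strain = 0.002
Elastic strain at yield = total_strain - offset = 5.2e-03 - 0.002 = 3.2e-03
sigma_y = E * elastic_strain = 143000 * 3.2e-03
sigma_y = 457.6 MPa


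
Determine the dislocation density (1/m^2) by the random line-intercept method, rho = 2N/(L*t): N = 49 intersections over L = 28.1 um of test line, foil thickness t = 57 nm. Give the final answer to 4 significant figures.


rho = 2N / (L * t)
L = 28.1 um = 2.81e-05 m, t = 57 nm = 5.7e-08 m
rho = 2 * 49 / (2.81e-05 * 5.7e-08)
rho = 6.118e+13 1/m^2


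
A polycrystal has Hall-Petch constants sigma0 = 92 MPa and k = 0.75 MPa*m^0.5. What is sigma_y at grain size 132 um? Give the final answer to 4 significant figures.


sigma_y = sigma0 + k / sqrt(d)
d = 132 um = 1.32e-04 m
sigma_y = 92 + 0.75 / sqrt(1.32e-04)
sigma_y = 157.3 MPa


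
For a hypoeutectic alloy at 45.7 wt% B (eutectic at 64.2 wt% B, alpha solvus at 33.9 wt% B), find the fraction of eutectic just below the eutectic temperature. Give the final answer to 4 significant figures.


f_primary = (C_e - C0) / (C_e - C_alpha_max)
f_primary = (64.2 - 45.7) / (64.2 - 33.9)
f_primary = 0.610561
f_eutectic = 1 - 0.610561 = 0.3894


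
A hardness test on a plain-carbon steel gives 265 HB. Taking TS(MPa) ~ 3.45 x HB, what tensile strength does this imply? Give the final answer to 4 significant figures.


TS (MPa) = 3.45 * HB
TS = 3.45 * 265
TS = 914.3 MPa


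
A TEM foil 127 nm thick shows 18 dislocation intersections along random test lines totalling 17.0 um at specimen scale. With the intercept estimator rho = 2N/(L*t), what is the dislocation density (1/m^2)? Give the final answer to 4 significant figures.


rho = 2N / (L * t)
L = 17.0 um = 1.7e-05 m, t = 127 nm = 1.27e-07 m
rho = 2 * 18 / (1.7e-05 * 1.27e-07)
rho = 1.667e+13 1/m^2


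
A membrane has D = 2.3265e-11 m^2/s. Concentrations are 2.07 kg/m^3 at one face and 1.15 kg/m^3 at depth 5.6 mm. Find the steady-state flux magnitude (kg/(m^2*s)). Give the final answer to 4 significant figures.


J = -D * (dC/dx) = D * (C1 - C2) / dx
J = 2.3265e-11 * (2.07 - 1.15) / 5.6e-03
J = 3.822e-09 kg/(m^2*s)


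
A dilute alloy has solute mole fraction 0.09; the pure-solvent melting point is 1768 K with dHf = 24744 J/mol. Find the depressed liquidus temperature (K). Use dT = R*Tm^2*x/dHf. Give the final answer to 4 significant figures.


dT = R*Tm^2*x / dHf
dT = 8.314 * 1768^2 * 0.09 / 24744
dT = 94.5251 K
T_new = 1768 - 94.5251 = 1673 K


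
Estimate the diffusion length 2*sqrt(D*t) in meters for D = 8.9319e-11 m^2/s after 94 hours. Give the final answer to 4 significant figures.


t = 94 hr = 338400 s
Diffusion length = 2*sqrt(D*t)
= 2*sqrt(8.9319e-11 * 338400)
= 0.011 m


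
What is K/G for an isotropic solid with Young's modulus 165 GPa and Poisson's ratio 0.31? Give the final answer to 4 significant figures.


G = E / (2*(1+nu))
G = 165 / (2*(1+0.31)) = 62.9771 GPa
K = E / (3*(1-2*nu))
K = 165 / (3*(1-2*0.31)) = 144.737 GPa
K/G = 144.737 / 62.9771 = 2.298


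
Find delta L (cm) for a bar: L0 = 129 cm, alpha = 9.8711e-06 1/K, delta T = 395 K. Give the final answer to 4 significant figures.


dL = L0 * alpha * dT
dL = 129 * 9.8711e-06 * 395
dL = 0.503 cm


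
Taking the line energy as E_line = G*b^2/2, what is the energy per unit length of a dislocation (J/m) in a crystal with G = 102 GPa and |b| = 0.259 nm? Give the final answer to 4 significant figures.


E = G*b^2/2
b = 0.259 nm = 2.59e-10 m
G = 102 GPa = 1.02e+11 Pa
E = 0.5 * 1.02e+11 * (2.59e-10)^2
E = 3.421e-09 J/m


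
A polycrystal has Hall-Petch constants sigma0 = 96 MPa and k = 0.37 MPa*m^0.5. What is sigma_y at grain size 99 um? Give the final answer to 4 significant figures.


sigma_y = sigma0 + k / sqrt(d)
d = 99 um = 9.9e-05 m
sigma_y = 96 + 0.37 / sqrt(9.9e-05)
sigma_y = 133.2 MPa


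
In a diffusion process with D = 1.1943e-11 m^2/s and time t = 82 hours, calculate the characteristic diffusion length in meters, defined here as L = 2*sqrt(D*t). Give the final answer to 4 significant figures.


t = 82 hr = 295200 s
Diffusion length = 2*sqrt(D*t)
= 2*sqrt(1.1943e-11 * 295200)
= 3.755e-03 m


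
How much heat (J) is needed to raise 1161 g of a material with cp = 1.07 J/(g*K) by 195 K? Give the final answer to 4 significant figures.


Q = m * cp * dT
Q = 1161 * 1.07 * 195
Q = 242200 J


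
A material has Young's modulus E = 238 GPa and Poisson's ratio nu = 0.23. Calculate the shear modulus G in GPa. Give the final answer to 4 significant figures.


G = E / (2*(1+nu))
G = 238 / (2*(1+0.23))
G = 96.75 GPa


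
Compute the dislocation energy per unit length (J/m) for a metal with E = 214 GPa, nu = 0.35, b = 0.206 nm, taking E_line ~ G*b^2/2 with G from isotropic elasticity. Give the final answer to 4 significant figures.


Step 1: G = E / (2*(1+nu))
G = 214 / (2*(1+0.35)) = 79.2593 GPa = 7.92593e+10 Pa
Step 2: E_line = G*b^2/2
b = 0.206 nm = 2.06e-10 m
E_line = 0.5 * 7.92593e+10 * (2.06e-10)^2 = 1.682e-09 J/m


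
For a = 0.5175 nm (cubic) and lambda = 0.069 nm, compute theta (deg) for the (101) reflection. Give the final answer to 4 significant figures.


d = a / sqrt(h^2+k^2+l^2)
d = 0.5175 / sqrt(2) = 0.365928 nm
lambda = 2*d*sin(theta)  =>  sin(theta) = lambda / (2*d)
sin(theta) = 0.069 / (2 * 0.365928) = 0.0942809
theta = 5.41 deg


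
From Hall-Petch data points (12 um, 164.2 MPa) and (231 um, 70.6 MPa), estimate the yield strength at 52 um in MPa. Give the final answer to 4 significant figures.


sigma_y = sigma0 + k / sqrt(d)
1/sqrt(d1) = 1/sqrt(1.2e-05) = 288.675;  1/sqrt(d2) = 65.7952
k = (sigma1 - sigma2) / (1/sqrt(d1) - 1/sqrt(d2)) = (164.2 - 70.6) / (288.675 - 65.7952) = 0.419957 MPa*m^0.5
sigma0 = sigma1 - k/sqrt(d1) = 164.2 - 0.419957*288.675 = 42.9689 MPa
sigma_y(d3) = 42.9689 + 0.419957 / sqrt(5.2e-05) = 101.2 MPa


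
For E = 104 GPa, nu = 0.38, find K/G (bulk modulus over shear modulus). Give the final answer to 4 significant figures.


G = E / (2*(1+nu))
G = 104 / (2*(1+0.38)) = 37.6812 GPa
K = E / (3*(1-2*nu))
K = 104 / (3*(1-2*0.38)) = 144.444 GPa
K/G = 144.444 / 37.6812 = 3.833


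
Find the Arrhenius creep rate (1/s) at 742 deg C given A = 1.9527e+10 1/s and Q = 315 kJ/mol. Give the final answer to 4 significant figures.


rate = A * exp(-Q / (R*T))
T = 742 + 273.15 = 1015.15 K
rate = 1.9527e+10 * exp(-315e3 / (8.314 * 1015.15))
rate = 1.207e-06 1/s


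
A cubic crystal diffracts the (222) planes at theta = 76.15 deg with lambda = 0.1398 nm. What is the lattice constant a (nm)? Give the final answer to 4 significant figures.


d = lambda / (2*sin(theta))
d = 0.1398 / (2*sin(76.15 deg))
d = 0.0719931 nm
a = d * sqrt(h^2+k^2+l^2) = 0.0719931 * sqrt(12)
a = 0.2494 nm


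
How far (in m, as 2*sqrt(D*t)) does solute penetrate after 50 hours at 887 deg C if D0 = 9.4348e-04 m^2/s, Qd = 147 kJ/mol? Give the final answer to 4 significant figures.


Step 1: D = D0 * exp(-Qd/(R*T))
T = 1160.15 K
D = 9.4348e-04 * exp(-147e3 / (8.314 * 1160.15)) = 2.26965e-10 m^2/s
Step 2: L = 2*sqrt(D*t)
t = 50 h = 180000 s
L = 2*sqrt(2.26965e-10 * 180000) = 0.01278 m


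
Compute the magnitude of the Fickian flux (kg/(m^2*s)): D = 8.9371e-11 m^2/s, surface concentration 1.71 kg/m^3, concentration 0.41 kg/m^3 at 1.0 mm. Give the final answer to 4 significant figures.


J = -D * (dC/dx) = D * (C1 - C2) / dx
J = 8.9371e-11 * (1.71 - 0.41) / 1e-03
J = 1.162e-07 kg/(m^2*s)


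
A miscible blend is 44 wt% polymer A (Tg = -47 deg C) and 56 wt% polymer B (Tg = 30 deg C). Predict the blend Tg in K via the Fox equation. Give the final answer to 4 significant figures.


1/Tg = w1/Tg1 + w2/Tg2 (in Kelvin)
Tg1 = 226.15 K, Tg2 = 303.15 K
1/Tg = 0.44/226.15 + 0.56/303.15
Tg = 263.7 K


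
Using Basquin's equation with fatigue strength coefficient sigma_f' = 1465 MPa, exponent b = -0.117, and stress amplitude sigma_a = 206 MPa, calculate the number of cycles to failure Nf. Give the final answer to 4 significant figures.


sigma_a = sigma_f' * (2*Nf)^b
2*Nf = (sigma_a / sigma_f')^(1/b)
2*Nf = (206 / 1465)^(1/-0.117)
2*Nf = 1.91337e+07
Nf = 9.567e+06 cycles


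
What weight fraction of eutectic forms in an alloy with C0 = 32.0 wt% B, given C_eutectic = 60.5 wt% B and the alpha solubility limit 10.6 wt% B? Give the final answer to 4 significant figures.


f_primary = (C_e - C0) / (C_e - C_alpha_max)
f_primary = (60.5 - 32.0) / (60.5 - 10.6)
f_primary = 0.571142
f_eutectic = 1 - 0.571142 = 0.4289


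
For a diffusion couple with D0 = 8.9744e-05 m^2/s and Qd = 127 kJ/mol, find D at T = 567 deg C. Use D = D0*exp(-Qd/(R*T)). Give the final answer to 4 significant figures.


D = D0 * exp(-Qd / (R*T))
T = 840.15 K
D = 8.9744e-05 * exp(-127e3 / (8.314 * 840.15))
D = 1.14e-12 m^2/s


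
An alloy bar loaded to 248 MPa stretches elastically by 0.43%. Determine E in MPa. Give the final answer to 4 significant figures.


E = sigma / epsilon
epsilon = 0.43% = 4.3e-03
E = 248 / 4.3e-03
E = 57670 MPa


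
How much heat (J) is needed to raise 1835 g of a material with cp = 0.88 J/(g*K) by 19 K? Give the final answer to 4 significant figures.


Q = m * cp * dT
Q = 1835 * 0.88 * 19
Q = 30680 J


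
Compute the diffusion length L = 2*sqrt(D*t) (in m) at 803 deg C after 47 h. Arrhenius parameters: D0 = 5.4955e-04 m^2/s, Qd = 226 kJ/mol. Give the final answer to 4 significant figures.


Step 1: D = D0 * exp(-Qd/(R*T))
T = 1076.15 K
D = 5.4955e-04 * exp(-226e3 / (8.314 * 1076.15)) = 5.88741e-15 m^2/s
Step 2: L = 2*sqrt(D*t)
t = 47 h = 169200 s
L = 2*sqrt(5.88741e-15 * 169200) = 6.312e-05 m


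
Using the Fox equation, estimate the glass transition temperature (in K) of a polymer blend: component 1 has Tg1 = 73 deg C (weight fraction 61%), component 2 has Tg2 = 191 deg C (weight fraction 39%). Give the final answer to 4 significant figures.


1/Tg = w1/Tg1 + w2/Tg2 (in Kelvin)
Tg1 = 346.15 K, Tg2 = 464.15 K
1/Tg = 0.61/346.15 + 0.39/464.15
Tg = 384.2 K


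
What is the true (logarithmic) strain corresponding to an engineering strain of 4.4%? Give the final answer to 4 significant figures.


epsilon_true = ln(1 + epsilon_eng)
epsilon_true = ln(1 + 0.044)
epsilon_true = 0.04306


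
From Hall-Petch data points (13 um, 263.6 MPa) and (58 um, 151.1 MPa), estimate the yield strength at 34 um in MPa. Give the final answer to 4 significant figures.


sigma_y = sigma0 + k / sqrt(d)
1/sqrt(d1) = 1/sqrt(1.3e-05) = 277.35;  1/sqrt(d2) = 131.306
k = (sigma1 - sigma2) / (1/sqrt(d1) - 1/sqrt(d2)) = (263.6 - 151.1) / (277.35 - 131.306) = 0.770318 MPa*m^0.5
sigma0 = sigma1 - k/sqrt(d1) = 263.6 - 0.770318*277.35 = 49.9523 MPa
sigma_y(d3) = 49.9523 + 0.770318 / sqrt(3.4e-05) = 182.1 MPa


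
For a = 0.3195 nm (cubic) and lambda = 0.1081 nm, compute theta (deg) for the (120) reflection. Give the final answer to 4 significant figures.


d = a / sqrt(h^2+k^2+l^2)
d = 0.3195 / sqrt(5) = 0.142885 nm
lambda = 2*d*sin(theta)  =>  sin(theta) = lambda / (2*d)
sin(theta) = 0.1081 / (2 * 0.142885) = 0.378277
theta = 22.23 deg


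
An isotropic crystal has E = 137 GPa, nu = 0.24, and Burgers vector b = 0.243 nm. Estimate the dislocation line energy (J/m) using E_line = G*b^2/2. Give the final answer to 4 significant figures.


Step 1: G = E / (2*(1+nu))
G = 137 / (2*(1+0.24)) = 55.2419 GPa = 5.52419e+10 Pa
Step 2: E_line = G*b^2/2
b = 0.243 nm = 2.43e-10 m
E_line = 0.5 * 5.52419e+10 * (2.43e-10)^2 = 1.631e-09 J/m


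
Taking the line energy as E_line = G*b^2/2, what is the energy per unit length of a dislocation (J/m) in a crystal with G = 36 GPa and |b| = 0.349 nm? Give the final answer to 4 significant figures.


E = G*b^2/2
b = 0.349 nm = 3.49e-10 m
G = 36 GPa = 3.6e+10 Pa
E = 0.5 * 3.6e+10 * (3.49e-10)^2
E = 2.192e-09 J/m


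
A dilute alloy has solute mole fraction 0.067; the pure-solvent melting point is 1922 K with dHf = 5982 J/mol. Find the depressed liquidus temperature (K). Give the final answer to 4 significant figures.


dT = R*Tm^2*x / dHf
dT = 8.314 * 1922^2 * 0.067 / 5982
dT = 343.989 K
T_new = 1922 - 343.989 = 1578 K


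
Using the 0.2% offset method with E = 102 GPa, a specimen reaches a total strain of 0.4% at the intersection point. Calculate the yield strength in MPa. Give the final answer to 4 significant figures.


Offset strain = 0.002
Elastic strain at yield = total_strain - offset = 4e-03 - 0.002 = 2e-03
sigma_y = E * elastic_strain = 102000 * 2e-03
sigma_y = 204 MPa


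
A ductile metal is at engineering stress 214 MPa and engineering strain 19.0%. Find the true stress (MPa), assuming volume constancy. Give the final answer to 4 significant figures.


sigma_true = sigma_eng * (1 + epsilon_eng)
sigma_true = 214 * (1 + 0.19)
sigma_true = 254.7 MPa


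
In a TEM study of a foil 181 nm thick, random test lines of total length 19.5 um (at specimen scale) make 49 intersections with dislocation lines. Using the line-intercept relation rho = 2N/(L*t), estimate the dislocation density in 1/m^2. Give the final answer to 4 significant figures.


rho = 2N / (L * t)
L = 19.5 um = 1.95e-05 m, t = 181 nm = 1.81e-07 m
rho = 2 * 49 / (1.95e-05 * 1.81e-07)
rho = 2.777e+13 1/m^2


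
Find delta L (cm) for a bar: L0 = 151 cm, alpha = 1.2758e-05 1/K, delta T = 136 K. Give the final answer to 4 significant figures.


dL = L0 * alpha * dT
dL = 151 * 1.2758e-05 * 136
dL = 0.262 cm


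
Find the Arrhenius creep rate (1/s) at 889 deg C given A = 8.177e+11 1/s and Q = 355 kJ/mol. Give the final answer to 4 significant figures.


rate = A * exp(-Q / (R*T))
T = 889 + 273.15 = 1162.15 K
rate = 8.177e+11 * exp(-355e3 / (8.314 * 1162.15))
rate = 9.036e-05 1/s


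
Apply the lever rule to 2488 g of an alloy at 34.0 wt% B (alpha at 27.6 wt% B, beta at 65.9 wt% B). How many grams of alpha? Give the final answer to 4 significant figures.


f_alpha = (C_beta - C0) / (C_beta - C_alpha)
f_alpha = (65.9 - 34.0) / (65.9 - 27.6) = 0.832898
m_alpha = f_alpha * m_total = 0.832898 * 2488 = 2072 g


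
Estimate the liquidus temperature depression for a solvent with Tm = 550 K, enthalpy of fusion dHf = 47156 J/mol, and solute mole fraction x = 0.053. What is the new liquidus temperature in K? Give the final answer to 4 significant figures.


dT = R*Tm^2*x / dHf
dT = 8.314 * 550^2 * 0.053 / 47156
dT = 2.82666 K
T_new = 550 - 2.82666 = 547.2 K


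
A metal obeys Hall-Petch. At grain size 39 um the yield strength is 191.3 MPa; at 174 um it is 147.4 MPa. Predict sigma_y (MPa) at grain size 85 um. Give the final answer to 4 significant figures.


sigma_y = sigma0 + k / sqrt(d)
1/sqrt(d1) = 1/sqrt(3.9e-05) = 160.128;  1/sqrt(d2) = 75.8098
k = (sigma1 - sigma2) / (1/sqrt(d1) - 1/sqrt(d2)) = (191.3 - 147.4) / (160.128 - 75.8098) = 0.520646 MPa*m^0.5
sigma0 = sigma1 - k/sqrt(d1) = 191.3 - 0.520646*160.128 = 107.93 MPa
sigma_y(d3) = 107.93 + 0.520646 / sqrt(8.5e-05) = 164.4 MPa


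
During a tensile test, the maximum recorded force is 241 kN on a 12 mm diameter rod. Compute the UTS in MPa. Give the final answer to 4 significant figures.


A0 = pi*(d/2)^2 = pi*(12/2)^2 = 113.097 mm^2
UTS = F_max / A0 = 241*1000 / 113.097
UTS = 2131 MPa


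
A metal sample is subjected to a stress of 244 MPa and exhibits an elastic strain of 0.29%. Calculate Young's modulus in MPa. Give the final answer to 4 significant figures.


E = sigma / epsilon
epsilon = 0.29% = 2.9e-03
E = 244 / 2.9e-03
E = 84140 MPa


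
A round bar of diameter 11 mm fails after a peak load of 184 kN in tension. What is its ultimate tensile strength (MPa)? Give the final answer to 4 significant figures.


A0 = pi*(d/2)^2 = pi*(11/2)^2 = 95.0332 mm^2
UTS = F_max / A0 = 184*1000 / 95.0332
UTS = 1936 MPa


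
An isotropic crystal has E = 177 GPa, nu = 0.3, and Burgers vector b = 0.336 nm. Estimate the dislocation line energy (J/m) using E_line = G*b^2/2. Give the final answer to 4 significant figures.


Step 1: G = E / (2*(1+nu))
G = 177 / (2*(1+0.3)) = 68.0769 GPa = 6.80769e+10 Pa
Step 2: E_line = G*b^2/2
b = 0.336 nm = 3.36e-10 m
E_line = 0.5 * 6.80769e+10 * (3.36e-10)^2 = 3.843e-09 J/m


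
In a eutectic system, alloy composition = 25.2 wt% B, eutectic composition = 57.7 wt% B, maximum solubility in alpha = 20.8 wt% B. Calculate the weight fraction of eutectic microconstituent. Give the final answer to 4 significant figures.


f_primary = (C_e - C0) / (C_e - C_alpha_max)
f_primary = (57.7 - 25.2) / (57.7 - 20.8)
f_primary = 0.880759
f_eutectic = 1 - 0.880759 = 0.1192


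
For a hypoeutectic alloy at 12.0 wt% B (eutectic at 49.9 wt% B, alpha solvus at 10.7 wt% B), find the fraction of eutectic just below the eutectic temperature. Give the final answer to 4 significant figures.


f_primary = (C_e - C0) / (C_e - C_alpha_max)
f_primary = (49.9 - 12.0) / (49.9 - 10.7)
f_primary = 0.966837
f_eutectic = 1 - 0.966837 = 0.03316


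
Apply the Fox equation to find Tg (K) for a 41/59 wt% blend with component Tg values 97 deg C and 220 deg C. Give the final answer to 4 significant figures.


1/Tg = w1/Tg1 + w2/Tg2 (in Kelvin)
Tg1 = 370.15 K, Tg2 = 493.15 K
1/Tg = 0.41/370.15 + 0.59/493.15
Tg = 434 K


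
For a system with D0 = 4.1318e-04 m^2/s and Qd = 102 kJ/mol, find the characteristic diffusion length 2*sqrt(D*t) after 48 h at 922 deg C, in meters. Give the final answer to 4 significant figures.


Step 1: D = D0 * exp(-Qd/(R*T))
T = 1195.15 K
D = 4.1318e-04 * exp(-102e3 / (8.314 * 1195.15)) = 1.43885e-08 m^2/s
Step 2: L = 2*sqrt(D*t)
t = 48 h = 172800 s
L = 2*sqrt(1.43885e-08 * 172800) = 0.09973 m


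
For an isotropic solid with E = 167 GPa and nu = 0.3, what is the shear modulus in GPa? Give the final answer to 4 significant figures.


G = E / (2*(1+nu))
G = 167 / (2*(1+0.3))
G = 64.23 GPa


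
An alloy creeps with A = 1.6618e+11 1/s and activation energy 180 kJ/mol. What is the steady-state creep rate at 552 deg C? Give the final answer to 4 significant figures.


rate = A * exp(-Q / (R*T))
T = 552 + 273.15 = 825.15 K
rate = 1.6618e+11 * exp(-180e3 / (8.314 * 825.15))
rate = 0.6693 1/s


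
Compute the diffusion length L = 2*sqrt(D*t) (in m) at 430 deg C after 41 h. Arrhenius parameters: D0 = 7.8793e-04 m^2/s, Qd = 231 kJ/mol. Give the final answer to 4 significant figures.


Step 1: D = D0 * exp(-Qd/(R*T))
T = 703.15 K
D = 7.8793e-04 * exp(-231e3 / (8.314 * 703.15)) = 5.44074e-21 m^2/s
Step 2: L = 2*sqrt(D*t)
t = 41 h = 147600 s
L = 2*sqrt(5.44074e-21 * 147600) = 5.668e-08 m


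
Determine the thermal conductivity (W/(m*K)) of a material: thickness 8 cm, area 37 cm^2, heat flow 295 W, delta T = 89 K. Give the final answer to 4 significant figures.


k = Q*L / (A*dT)
L = 0.08 m, A = 3.7e-03 m^2
k = 295 * 0.08 / (3.7e-03 * 89)
k = 71.67 W/(m*K)


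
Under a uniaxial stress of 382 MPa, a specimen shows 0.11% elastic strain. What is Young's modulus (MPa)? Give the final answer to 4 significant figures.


E = sigma / epsilon
epsilon = 0.11% = 1.1e-03
E = 382 / 1.1e-03
E = 347300 MPa


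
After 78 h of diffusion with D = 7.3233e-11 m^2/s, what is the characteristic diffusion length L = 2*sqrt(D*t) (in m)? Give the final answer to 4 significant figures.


t = 78 hr = 280800 s
Diffusion length = 2*sqrt(D*t)
= 2*sqrt(7.3233e-11 * 280800)
= 9.069e-03 m


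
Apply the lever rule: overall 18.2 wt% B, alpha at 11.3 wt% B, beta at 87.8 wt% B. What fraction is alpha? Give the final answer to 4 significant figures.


f_alpha = (C_beta - C0) / (C_beta - C_alpha)
f_alpha = (87.8 - 18.2) / (87.8 - 11.3)
f_alpha = 0.9098


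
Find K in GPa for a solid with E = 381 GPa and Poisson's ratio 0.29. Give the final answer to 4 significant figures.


K = E / (3*(1-2*nu))
K = 381 / (3*(1-2*0.29))
K = 302.4 GPa


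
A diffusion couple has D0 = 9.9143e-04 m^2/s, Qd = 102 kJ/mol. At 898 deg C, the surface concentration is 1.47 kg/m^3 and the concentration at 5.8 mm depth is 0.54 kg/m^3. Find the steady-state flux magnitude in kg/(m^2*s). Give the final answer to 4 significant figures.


Step 1: D = D0 * exp(-Qd/(R*T))
T = 898 + 273.15 = 1171.15 K
D = 9.9143e-04 * exp(-102e3 / (8.314 * 1171.15)) = 2.79756e-08 m^2/s
Step 2: J = D * (C1 - C2) / dx
J = 2.79756e-08 * (1.47 - 0.54) / 5.8e-03
J = 4.486e-06 kg/(m^2*s)


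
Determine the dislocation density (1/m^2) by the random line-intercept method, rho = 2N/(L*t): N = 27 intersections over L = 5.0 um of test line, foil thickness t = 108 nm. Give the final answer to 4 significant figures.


rho = 2N / (L * t)
L = 5.0 um = 5e-06 m, t = 108 nm = 1.08e-07 m
rho = 2 * 27 / (5e-06 * 1.08e-07)
rho = 1e+14 1/m^2


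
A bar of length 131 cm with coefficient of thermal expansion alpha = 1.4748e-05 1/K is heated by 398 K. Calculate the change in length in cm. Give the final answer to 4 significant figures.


dL = L0 * alpha * dT
dL = 131 * 1.4748e-05 * 398
dL = 0.7689 cm


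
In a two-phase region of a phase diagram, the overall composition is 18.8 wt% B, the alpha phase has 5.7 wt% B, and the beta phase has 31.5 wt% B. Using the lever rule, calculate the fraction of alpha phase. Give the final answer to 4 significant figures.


f_alpha = (C_beta - C0) / (C_beta - C_alpha)
f_alpha = (31.5 - 18.8) / (31.5 - 5.7)
f_alpha = 0.4922


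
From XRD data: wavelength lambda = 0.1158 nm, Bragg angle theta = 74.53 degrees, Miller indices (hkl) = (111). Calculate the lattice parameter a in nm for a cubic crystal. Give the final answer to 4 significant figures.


d = lambda / (2*sin(theta))
d = 0.1158 / (2*sin(74.53 deg))
d = 0.0600766 nm
a = d * sqrt(h^2+k^2+l^2) = 0.0600766 * sqrt(3)
a = 0.1041 nm


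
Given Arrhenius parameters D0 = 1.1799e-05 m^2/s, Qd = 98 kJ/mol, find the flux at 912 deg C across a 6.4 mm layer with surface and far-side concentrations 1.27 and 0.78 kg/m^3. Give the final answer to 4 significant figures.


Step 1: D = D0 * exp(-Qd/(R*T))
T = 912 + 273.15 = 1185.15 K
D = 1.1799e-05 * exp(-98e3 / (8.314 * 1185.15)) = 5.65469e-10 m^2/s
Step 2: J = D * (C1 - C2) / dx
J = 5.65469e-10 * (1.27 - 0.78) / 6.4e-03
J = 4.329e-08 kg/(m^2*s)


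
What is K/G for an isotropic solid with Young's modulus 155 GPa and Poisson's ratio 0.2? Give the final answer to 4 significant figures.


G = E / (2*(1+nu))
G = 155 / (2*(1+0.2)) = 64.5833 GPa
K = E / (3*(1-2*nu))
K = 155 / (3*(1-2*0.2)) = 86.1111 GPa
K/G = 86.1111 / 64.5833 = 1.333


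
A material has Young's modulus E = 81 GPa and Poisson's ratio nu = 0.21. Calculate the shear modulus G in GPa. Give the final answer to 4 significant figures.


G = E / (2*(1+nu))
G = 81 / (2*(1+0.21))
G = 33.47 GPa


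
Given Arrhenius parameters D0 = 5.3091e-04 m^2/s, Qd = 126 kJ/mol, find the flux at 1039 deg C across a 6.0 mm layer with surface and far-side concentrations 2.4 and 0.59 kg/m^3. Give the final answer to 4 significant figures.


Step 1: D = D0 * exp(-Qd/(R*T))
T = 1039 + 273.15 = 1312.15 K
D = 5.3091e-04 * exp(-126e3 / (8.314 * 1312.15)) = 5.11654e-09 m^2/s
Step 2: J = D * (C1 - C2) / dx
J = 5.11654e-09 * (2.4 - 0.59) / 6e-03
J = 1.543e-06 kg/(m^2*s)


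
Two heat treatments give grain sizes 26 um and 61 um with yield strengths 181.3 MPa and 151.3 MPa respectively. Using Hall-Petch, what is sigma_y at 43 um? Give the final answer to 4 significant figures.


sigma_y = sigma0 + k / sqrt(d)
1/sqrt(d1) = 1/sqrt(2.6e-05) = 196.116;  1/sqrt(d2) = 128.037
k = (sigma1 - sigma2) / (1/sqrt(d1) - 1/sqrt(d2)) = (181.3 - 151.3) / (196.116 - 128.037) = 0.440663 MPa*m^0.5
sigma0 = sigma1 - k/sqrt(d1) = 181.3 - 0.440663*196.116 = 94.8789 MPa
sigma_y(d3) = 94.8789 + 0.440663 / sqrt(4.3e-05) = 162.1 MPa


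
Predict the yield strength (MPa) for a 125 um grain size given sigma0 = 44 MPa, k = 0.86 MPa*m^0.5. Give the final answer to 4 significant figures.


sigma_y = sigma0 + k / sqrt(d)
d = 125 um = 1.25e-04 m
sigma_y = 44 + 0.86 / sqrt(1.25e-04)
sigma_y = 120.9 MPa


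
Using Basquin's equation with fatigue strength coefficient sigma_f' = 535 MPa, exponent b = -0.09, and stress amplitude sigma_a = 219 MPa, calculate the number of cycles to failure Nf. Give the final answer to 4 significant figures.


sigma_a = sigma_f' * (2*Nf)^b
2*Nf = (sigma_a / sigma_f')^(1/b)
2*Nf = (219 / 535)^(1/-0.09)
2*Nf = 20422.4
Nf = 10210 cycles


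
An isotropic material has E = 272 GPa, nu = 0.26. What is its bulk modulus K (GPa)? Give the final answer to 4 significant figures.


K = E / (3*(1-2*nu))
K = 272 / (3*(1-2*0.26))
K = 188.9 GPa


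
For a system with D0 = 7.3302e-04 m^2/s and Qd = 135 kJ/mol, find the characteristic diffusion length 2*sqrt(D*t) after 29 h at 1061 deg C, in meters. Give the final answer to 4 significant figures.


Step 1: D = D0 * exp(-Qd/(R*T))
T = 1334.15 K
D = 7.3302e-04 * exp(-135e3 / (8.314 * 1334.15)) = 3.79669e-09 m^2/s
Step 2: L = 2*sqrt(D*t)
t = 29 h = 104400 s
L = 2*sqrt(3.79669e-09 * 104400) = 0.03982 m


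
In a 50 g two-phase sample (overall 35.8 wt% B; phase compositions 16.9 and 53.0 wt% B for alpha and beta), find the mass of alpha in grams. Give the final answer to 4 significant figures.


f_alpha = (C_beta - C0) / (C_beta - C_alpha)
f_alpha = (53.0 - 35.8) / (53.0 - 16.9) = 0.476454
m_alpha = f_alpha * m_total = 0.476454 * 50 = 23.82 g


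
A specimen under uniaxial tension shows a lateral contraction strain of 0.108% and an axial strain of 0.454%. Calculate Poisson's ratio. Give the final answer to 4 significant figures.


nu = -epsilon_lat / epsilon_axial
Lateral strain is contraction (negative), so using magnitudes:
nu = 0.108 / 0.454
nu = 0.2379


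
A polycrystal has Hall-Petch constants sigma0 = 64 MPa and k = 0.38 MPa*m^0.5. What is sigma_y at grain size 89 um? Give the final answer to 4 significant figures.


sigma_y = sigma0 + k / sqrt(d)
d = 89 um = 8.9e-05 m
sigma_y = 64 + 0.38 / sqrt(8.9e-05)
sigma_y = 104.3 MPa


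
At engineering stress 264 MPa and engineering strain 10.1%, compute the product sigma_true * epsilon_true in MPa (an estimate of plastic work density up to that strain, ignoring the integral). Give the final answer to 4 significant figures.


sigma_true = sigma_eng * (1 + epsilon_eng)
sigma_true = 264 * (1 + 0.101) = 290.664 MPa
epsilon_true = ln(1 + epsilon_eng)
epsilon_true = ln(1 + 0.101) = 0.0962189
sigma_true * epsilon_true = 290.664 * 0.0962189 = 27.97 MPa


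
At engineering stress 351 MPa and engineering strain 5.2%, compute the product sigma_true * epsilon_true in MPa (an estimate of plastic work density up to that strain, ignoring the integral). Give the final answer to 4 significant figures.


sigma_true = sigma_eng * (1 + epsilon_eng)
sigma_true = 351 * (1 + 0.052) = 369.252 MPa
epsilon_true = ln(1 + epsilon_eng)
epsilon_true = ln(1 + 0.052) = 0.0506931
sigma_true * epsilon_true = 369.252 * 0.0506931 = 18.72 MPa


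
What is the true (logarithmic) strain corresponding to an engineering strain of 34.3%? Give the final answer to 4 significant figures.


epsilon_true = ln(1 + epsilon_eng)
epsilon_true = ln(1 + 0.343)
epsilon_true = 0.2949


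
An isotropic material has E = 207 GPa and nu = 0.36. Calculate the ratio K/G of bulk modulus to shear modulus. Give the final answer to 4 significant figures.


G = E / (2*(1+nu))
G = 207 / (2*(1+0.36)) = 76.1029 GPa
K = E / (3*(1-2*nu))
K = 207 / (3*(1-2*0.36)) = 246.429 GPa
K/G = 246.429 / 76.1029 = 3.238


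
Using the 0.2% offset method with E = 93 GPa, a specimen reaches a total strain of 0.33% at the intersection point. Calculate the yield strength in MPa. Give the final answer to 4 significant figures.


Offset strain = 0.002
Elastic strain at yield = total_strain - offset = 3.3e-03 - 0.002 = 1.3e-03
sigma_y = E * elastic_strain = 93000 * 1.3e-03
sigma_y = 120.9 MPa


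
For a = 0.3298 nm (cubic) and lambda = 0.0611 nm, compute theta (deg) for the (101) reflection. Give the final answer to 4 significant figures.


d = a / sqrt(h^2+k^2+l^2)
d = 0.3298 / sqrt(2) = 0.233204 nm
lambda = 2*d*sin(theta)  =>  sin(theta) = lambda / (2*d)
sin(theta) = 0.0611 / (2 * 0.233204) = 0.131001
theta = 7.527 deg


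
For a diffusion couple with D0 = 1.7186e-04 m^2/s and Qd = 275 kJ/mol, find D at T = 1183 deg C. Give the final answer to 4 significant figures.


D = D0 * exp(-Qd / (R*T))
T = 1456.15 K
D = 1.7186e-04 * exp(-275e3 / (8.314 * 1456.15))
D = 2.345e-14 m^2/s


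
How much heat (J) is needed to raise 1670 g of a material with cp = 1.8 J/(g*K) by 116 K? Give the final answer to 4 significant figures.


Q = m * cp * dT
Q = 1670 * 1.8 * 116
Q = 348700 J


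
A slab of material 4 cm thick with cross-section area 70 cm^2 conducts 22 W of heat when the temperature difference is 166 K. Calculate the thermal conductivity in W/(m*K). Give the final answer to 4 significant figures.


k = Q*L / (A*dT)
L = 0.04 m, A = 7e-03 m^2
k = 22 * 0.04 / (7e-03 * 166)
k = 0.7573 W/(m*K)


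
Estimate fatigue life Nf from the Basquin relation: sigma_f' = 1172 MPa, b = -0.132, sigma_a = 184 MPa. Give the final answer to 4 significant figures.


sigma_a = sigma_f' * (2*Nf)^b
2*Nf = (sigma_a / sigma_f')^(1/b)
2*Nf = (184 / 1172)^(1/-0.132)
2*Nf = 1.23521e+06
Nf = 617600 cycles


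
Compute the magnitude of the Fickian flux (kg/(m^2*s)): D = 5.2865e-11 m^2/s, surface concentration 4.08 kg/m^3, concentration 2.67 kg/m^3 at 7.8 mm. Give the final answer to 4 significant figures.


J = -D * (dC/dx) = D * (C1 - C2) / dx
J = 5.2865e-11 * (4.08 - 2.67) / 7.8e-03
J = 9.556e-09 kg/(m^2*s)


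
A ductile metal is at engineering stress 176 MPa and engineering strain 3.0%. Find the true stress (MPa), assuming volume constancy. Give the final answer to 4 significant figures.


sigma_true = sigma_eng * (1 + epsilon_eng)
sigma_true = 176 * (1 + 0.03)
sigma_true = 181.3 MPa


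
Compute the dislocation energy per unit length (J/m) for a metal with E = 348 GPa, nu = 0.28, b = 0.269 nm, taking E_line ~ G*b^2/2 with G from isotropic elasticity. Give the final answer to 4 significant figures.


Step 1: G = E / (2*(1+nu))
G = 348 / (2*(1+0.28)) = 135.938 GPa = 1.35938e+11 Pa
Step 2: E_line = G*b^2/2
b = 0.269 nm = 2.69e-10 m
E_line = 0.5 * 1.35938e+11 * (2.69e-10)^2 = 4.918e-09 J/m


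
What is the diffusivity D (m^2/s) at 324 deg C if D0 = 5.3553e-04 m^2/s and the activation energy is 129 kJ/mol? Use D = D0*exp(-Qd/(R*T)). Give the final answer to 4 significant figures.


D = D0 * exp(-Qd / (R*T))
T = 597.15 K
D = 5.3553e-04 * exp(-129e3 / (8.314 * 597.15))
D = 2.782e-15 m^2/s


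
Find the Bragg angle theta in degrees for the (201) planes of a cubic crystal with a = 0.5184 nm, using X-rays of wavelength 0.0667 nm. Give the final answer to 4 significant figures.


d = a / sqrt(h^2+k^2+l^2)
d = 0.5184 / sqrt(5) = 0.231836 nm
lambda = 2*d*sin(theta)  =>  sin(theta) = lambda / (2*d)
sin(theta) = 0.0667 / (2 * 0.231836) = 0.143852
theta = 8.271 deg


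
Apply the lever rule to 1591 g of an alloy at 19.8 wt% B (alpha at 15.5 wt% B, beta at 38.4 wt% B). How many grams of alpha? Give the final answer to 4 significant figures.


f_alpha = (C_beta - C0) / (C_beta - C_alpha)
f_alpha = (38.4 - 19.8) / (38.4 - 15.5) = 0.812227
m_alpha = f_alpha * m_total = 0.812227 * 1591 = 1292 g


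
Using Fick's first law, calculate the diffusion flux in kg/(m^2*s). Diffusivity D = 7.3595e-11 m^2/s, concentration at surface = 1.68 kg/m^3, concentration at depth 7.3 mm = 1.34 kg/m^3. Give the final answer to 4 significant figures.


J = -D * (dC/dx) = D * (C1 - C2) / dx
J = 7.3595e-11 * (1.68 - 1.34) / 7.3e-03
J = 3.428e-09 kg/(m^2*s)


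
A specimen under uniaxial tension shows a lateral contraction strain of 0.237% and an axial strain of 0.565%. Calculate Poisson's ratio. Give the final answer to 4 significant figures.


nu = -epsilon_lat / epsilon_axial
Lateral strain is contraction (negative), so using magnitudes:
nu = 0.237 / 0.565
nu = 0.4195


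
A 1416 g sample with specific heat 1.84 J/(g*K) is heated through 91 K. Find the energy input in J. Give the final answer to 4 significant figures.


Q = m * cp * dT
Q = 1416 * 1.84 * 91
Q = 237100 J


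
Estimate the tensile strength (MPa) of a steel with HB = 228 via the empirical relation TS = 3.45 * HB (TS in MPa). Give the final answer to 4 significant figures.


TS (MPa) = 3.45 * HB
TS = 3.45 * 228
TS = 786.6 MPa


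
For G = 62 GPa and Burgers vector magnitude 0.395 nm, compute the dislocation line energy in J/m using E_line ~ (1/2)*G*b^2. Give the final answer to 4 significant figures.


E = G*b^2/2
b = 0.395 nm = 3.95e-10 m
G = 62 GPa = 6.2e+10 Pa
E = 0.5 * 6.2e+10 * (3.95e-10)^2
E = 4.837e-09 J/m


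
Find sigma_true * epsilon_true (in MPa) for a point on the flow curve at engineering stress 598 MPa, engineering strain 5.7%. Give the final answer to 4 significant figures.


sigma_true = sigma_eng * (1 + epsilon_eng)
sigma_true = 598 * (1 + 0.057) = 632.086 MPa
epsilon_true = ln(1 + epsilon_eng)
epsilon_true = ln(1 + 0.057) = 0.0554347
sigma_true * epsilon_true = 632.086 * 0.0554347 = 35.04 MPa


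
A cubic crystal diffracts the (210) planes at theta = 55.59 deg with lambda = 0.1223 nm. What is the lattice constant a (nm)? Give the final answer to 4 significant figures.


d = lambda / (2*sin(theta))
d = 0.1223 / (2*sin(55.59 deg))
d = 0.0741199 nm
a = d * sqrt(h^2+k^2+l^2) = 0.0741199 * sqrt(5)
a = 0.1657 nm


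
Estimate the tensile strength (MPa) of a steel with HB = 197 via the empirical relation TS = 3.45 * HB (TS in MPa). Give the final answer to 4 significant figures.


TS (MPa) = 3.45 * HB
TS = 3.45 * 197
TS = 679.7 MPa


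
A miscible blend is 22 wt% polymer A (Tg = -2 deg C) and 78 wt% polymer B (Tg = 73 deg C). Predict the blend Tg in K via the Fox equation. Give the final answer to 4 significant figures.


1/Tg = w1/Tg1 + w2/Tg2 (in Kelvin)
Tg1 = 271.15 K, Tg2 = 346.15 K
1/Tg = 0.22/271.15 + 0.78/346.15
Tg = 326.3 K
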